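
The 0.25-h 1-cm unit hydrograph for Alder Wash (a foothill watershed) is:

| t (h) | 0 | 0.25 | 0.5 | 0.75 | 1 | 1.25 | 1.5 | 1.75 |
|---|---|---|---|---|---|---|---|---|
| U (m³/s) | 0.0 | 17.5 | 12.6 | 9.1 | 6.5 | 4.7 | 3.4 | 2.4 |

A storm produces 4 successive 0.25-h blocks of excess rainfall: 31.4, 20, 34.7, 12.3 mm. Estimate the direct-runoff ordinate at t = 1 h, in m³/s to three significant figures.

By discrete convolution, Q_j = Σ (P_i / 10 mm) · U_{j−i}.
At t = 1 h (j=4): Q = (31.4/10)·6.5 + (20/10)·9.1 + (34.7/10)·12.6 + (12.3/10)·17.5 = 104 m³/s.

Q ≈ 104 m³/s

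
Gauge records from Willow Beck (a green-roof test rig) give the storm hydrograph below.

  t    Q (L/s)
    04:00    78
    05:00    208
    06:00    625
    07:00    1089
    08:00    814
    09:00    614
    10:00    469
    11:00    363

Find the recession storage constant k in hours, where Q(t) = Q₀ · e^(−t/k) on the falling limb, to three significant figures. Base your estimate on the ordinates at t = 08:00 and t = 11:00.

k ≈ 3.71 h

On the falling limb, Q drops from 814 to 363 L/s between t = 08:00 and t = 11:00 (Δt = 3 h).
k = −Δt / ln(Q₂/Q₁) = −3 / ln(363/814) = 3.71 h.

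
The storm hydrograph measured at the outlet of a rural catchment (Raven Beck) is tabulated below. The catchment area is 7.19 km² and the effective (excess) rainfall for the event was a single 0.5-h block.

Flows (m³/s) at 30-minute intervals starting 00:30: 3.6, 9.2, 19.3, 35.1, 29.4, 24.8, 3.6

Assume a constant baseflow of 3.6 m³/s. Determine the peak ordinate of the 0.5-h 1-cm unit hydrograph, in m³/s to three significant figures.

Direct runoff: 0.0, 5.6, 15.7, 31.5, 25.8, 21.2, 0.0 m³/s; ΣQ_DR = 99.80 m³/s, peak = 31.5 m³/s.
Runoff depth d = ΣQ_DR·Δt / A = 99.80 × 1800 / (7.19 km²) = 24.98 mm.
The 1-cm UH is the DRH scaled by (10 mm)/d, so U_p = 31.5 × 10/24.98 = 12.6 m³/s.

U_p ≈ 12.6 m³/s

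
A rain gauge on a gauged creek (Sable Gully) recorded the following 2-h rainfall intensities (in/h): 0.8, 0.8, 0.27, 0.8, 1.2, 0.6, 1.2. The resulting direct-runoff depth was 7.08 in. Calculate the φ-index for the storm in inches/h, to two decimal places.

φ ≈ 0.31 in/h

Only the 6 blocks with intensity above φ contribute runoff: 0.8, 0.8, 0.8, 1.2, 0.6, 1.2 in/h.
Σ(I−φ)·Δt = d  ⇒  (0.8+0.8+0.8+1.2+0.6+1.2 − 6φ)·2 = 7.08
φ = (5.400 − 7.08/2) / 6 = 0.31 in/h.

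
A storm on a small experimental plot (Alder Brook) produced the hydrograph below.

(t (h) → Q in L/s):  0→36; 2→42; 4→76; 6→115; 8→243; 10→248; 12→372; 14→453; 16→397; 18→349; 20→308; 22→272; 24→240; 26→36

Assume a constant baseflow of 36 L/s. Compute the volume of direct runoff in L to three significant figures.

Direct-runoff ordinates (Q − Q_b): 0.0, 6.0, 40.0, 79.0, 207.0, 212.0, 336.0, 417.0, 361.0, 313.0, 272.0, 236.0, 204.0, 0.0 L/s.
ΣQ_DR = 2683 L/s.
With Δt = 2 h = 7200 s, V = ΣQ_DR · Δt = 2683 × 7200 = 1.93 × 10^7 L.

V ≈ 1.93 × 10^7 L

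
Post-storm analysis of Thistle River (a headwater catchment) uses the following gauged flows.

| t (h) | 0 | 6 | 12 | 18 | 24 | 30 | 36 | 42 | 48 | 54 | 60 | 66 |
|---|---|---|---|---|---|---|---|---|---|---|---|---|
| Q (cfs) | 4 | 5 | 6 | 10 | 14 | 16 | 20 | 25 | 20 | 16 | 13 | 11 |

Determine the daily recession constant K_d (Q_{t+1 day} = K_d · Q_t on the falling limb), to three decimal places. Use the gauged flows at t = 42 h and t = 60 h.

Between t = 42 h and t = 60 h the flow falls from 25 to 13 cfs over 3×6 h = 18 h.
Per-interval ratio K = (13/25)^(1/3) = 0.8041; K_d = K^(24/6) = 0.418.

K_d ≈ 0.418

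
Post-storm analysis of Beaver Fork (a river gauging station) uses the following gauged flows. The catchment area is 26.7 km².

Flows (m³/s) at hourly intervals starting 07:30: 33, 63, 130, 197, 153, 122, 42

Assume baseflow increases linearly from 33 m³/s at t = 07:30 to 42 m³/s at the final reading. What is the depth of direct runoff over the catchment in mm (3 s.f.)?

d ≈ 64.4 mm

Direct runoff: 0.00, 28.50, 94.00, 159.50, 114.00, 81.50, 0.00 m³/s; ΣQ_DR = 477.5 m³/s.
V = ΣQ_DR · Δt = 477.5 × 3600 s = 1.719 × 10^6 m³.
Over A = 26.7 km², depth = V / A = 64.4 mm.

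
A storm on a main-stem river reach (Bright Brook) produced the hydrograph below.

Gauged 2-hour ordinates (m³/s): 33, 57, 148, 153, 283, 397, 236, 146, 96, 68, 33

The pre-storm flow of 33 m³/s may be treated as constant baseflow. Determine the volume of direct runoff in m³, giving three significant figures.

V ≈ 9.27 × 10^6 m³

Direct-runoff ordinates (Q − Q_b): 0.0, 24.0, 115.0, 120.0, 250.0, 364.0, 203.0, 113.0, 63.0, 35.0, 0.0 m³/s.
ΣQ_DR = 1287 m³/s.
With Δt = 2 h = 7200 s, V = ΣQ_DR · Δt = 1287 × 7200 = 9.27 × 10^6 m³.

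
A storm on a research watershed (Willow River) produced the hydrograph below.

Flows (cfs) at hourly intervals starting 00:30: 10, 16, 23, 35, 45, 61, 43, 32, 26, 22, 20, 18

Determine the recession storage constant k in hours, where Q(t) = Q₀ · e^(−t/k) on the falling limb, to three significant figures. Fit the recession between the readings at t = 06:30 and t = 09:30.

On the falling limb, Q drops from 43 to 22 cfs between t = 06:30 and t = 09:30 (Δt = 3 h).
k = −Δt / ln(Q₂/Q₁) = −3 / ln(22/43) = 4.48 h.

k ≈ 4.48 h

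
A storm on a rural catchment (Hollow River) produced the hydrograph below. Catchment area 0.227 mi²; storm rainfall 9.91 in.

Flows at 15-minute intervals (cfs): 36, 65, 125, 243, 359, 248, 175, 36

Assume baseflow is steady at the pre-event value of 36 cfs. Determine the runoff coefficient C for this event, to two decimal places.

C ≈ 0.17

ΣQ_DR = 999.0 cfs; V = ΣQ_DR·Δt = 8.991 × 10^5 ft³.
Runoff depth d = V / A = 1.705 in.
C = d / P = 1.705 / 9.91 = 0.17.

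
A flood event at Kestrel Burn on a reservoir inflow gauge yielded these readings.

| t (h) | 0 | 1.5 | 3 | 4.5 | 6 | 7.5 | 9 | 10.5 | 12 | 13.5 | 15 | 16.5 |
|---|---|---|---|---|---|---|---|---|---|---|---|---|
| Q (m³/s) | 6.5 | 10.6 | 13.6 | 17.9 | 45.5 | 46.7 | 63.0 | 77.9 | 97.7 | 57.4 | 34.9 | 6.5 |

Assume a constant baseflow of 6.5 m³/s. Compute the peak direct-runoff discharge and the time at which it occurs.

Subtracting baseflow gives direct-runoff ordinates: 0.0, 4.1, 7.1, 11.4, 39.0, 40.2, 56.5, 71.4, 91.2, 50.9, 28.4, 0.0 m³/s.
The maximum is 91.2 m³/s, occurring at the reading for t = 12 h.

Q_p = 91.2 m³/s at t = 12 h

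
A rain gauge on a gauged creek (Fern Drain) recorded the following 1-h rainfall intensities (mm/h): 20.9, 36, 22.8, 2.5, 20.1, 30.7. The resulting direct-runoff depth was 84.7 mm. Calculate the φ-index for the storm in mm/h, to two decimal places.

φ ≈ 9.16 mm/h

Only the 5 blocks with intensity above φ contribute runoff: 20.9, 36, 22.8, 20.1, 30.7 mm/h.
Σ(I−φ)·Δt = d  ⇒  (20.9+36+22.8+20.1+30.7 − 5φ)·1 = 84.7
φ = (130.5 − 84.7/1) / 5 = 9.16 mm/h.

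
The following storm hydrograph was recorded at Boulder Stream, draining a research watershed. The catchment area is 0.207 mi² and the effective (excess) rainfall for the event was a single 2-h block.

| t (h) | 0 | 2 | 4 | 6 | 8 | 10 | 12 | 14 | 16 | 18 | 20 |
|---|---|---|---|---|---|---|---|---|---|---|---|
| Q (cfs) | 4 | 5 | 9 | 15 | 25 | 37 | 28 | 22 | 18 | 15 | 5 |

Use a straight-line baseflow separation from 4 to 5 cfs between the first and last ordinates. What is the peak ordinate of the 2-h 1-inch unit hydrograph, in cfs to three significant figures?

Direct runoff: 0.00, 0.90, 4.80, 10.70, 20.60, 32.50, 23.40, 17.30, 13.20, 10.10, 0.00 cfs; ΣQ_DR = 133.5 cfs, peak = 32.50 cfs.
Runoff depth d = ΣQ_DR·Δt / A = 133.5 × 7200 / (0.207 mi²) = 1.999 in.
The 1-inch UH is the DRH scaled by (1 in)/d, so U_p = 32.50 × 1/1.999 = 16.3 cfs.

U_p ≈ 16.3 cfs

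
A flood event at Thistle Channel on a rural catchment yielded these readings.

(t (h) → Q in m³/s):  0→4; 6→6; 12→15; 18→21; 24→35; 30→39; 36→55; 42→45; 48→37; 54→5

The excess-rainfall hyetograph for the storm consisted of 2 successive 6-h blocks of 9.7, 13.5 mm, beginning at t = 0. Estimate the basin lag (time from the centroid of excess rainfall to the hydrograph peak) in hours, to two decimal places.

Centroid of excess rainfall: t_c = Σ P_i·t̄_i / ΣP_i = 6.4914 h (block centres at 3, 9 h).
Hydrograph peak occurs at t = 36 h, so basin lag t_L = 36 − 6.4914 = 29.51 h.

t_L ≈ 29.51 h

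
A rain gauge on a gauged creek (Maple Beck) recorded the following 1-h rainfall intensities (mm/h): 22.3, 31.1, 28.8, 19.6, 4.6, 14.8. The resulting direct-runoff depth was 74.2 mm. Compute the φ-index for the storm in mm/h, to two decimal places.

Only the 5 blocks with intensity above φ contribute runoff: 22.3, 31.1, 28.8, 19.6, 14.8 mm/h.
Σ(I−φ)·Δt = d  ⇒  (22.3+31.1+28.8+19.6+14.8 − 5φ)·1 = 74.2
φ = (116.6 − 74.2/1) / 5 = 8.48 mm/h.

φ ≈ 8.48 mm/h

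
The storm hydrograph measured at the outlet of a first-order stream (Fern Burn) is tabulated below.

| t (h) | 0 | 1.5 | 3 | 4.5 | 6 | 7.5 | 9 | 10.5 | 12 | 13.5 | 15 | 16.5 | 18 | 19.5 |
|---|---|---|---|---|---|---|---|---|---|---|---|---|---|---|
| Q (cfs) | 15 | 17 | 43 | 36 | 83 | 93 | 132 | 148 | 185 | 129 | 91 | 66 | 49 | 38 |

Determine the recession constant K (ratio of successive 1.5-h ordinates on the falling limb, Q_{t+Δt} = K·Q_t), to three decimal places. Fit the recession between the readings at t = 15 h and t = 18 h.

Using the recession-limb readings at t = 15 h and t = 18 h: Q falls from 91 to 49 cfs over 2 intervals.
K = (Q₂/Q₁)^(1/2) = (49/91)^(1/2) = 0.734.

K ≈ 0.734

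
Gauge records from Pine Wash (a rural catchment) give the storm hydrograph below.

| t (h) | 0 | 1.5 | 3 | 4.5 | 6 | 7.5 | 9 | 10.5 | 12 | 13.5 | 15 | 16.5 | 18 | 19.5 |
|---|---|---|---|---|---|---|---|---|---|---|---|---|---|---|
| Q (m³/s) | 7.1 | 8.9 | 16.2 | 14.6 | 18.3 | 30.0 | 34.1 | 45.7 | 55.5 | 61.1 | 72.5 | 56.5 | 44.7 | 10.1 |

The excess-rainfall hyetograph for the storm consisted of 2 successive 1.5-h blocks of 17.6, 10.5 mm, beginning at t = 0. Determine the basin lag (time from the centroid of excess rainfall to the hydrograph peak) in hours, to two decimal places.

t_L ≈ 13.69 h

Centroid of excess rainfall: t_c = Σ P_i·t̄_i / ΣP_i = 1.3105 h (block centres at 0.75, 2.25 h).
Hydrograph peak occurs at t = 15 h, so basin lag t_L = 15 − 1.3105 = 13.69 h.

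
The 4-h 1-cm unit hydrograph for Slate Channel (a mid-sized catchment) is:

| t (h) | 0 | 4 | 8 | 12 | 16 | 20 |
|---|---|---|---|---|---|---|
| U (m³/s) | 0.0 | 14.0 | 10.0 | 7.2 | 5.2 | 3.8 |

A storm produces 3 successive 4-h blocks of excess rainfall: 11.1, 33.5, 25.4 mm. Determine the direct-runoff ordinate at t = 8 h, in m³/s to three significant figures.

By discrete convolution, Q_j = Σ (P_i / 10 mm) · U_{j−i}.
At t = 8 h (j=2): Q = (11.1/10)·10.0 + (33.5/10)·14.0 + (25.4/10)·0.0 = 58.0 m³/s.

Q ≈ 58.0 m³/s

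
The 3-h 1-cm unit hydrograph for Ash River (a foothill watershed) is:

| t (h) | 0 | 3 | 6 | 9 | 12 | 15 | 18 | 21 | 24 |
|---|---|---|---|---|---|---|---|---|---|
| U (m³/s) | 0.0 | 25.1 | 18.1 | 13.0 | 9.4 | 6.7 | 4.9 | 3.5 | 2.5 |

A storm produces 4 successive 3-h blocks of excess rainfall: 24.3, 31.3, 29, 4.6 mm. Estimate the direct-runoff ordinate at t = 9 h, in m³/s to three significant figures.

Q ≈ 161 m³/s

By discrete convolution, Q_j = Σ (P_i / 10 mm) · U_{j−i}.
At t = 9 h (j=3): Q = (24.3/10)·13.0 + (31.3/10)·18.1 + (29/10)·25.1 + (4.6/10)·0.0 = 161 m³/s.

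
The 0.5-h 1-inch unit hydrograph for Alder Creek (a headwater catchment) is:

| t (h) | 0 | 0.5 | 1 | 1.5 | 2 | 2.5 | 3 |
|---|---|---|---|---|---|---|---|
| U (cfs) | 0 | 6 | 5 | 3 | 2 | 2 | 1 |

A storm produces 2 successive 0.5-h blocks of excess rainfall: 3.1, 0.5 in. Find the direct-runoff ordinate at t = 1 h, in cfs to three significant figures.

Q ≈ 18.5 cfs

By discrete convolution, Q_j = Σ (P_i / 1 in) · U_{j−i}.
At t = 1 h (j=2): Q = (3.1/1)·5 + (0.5/1)·6 = 18.5 cfs.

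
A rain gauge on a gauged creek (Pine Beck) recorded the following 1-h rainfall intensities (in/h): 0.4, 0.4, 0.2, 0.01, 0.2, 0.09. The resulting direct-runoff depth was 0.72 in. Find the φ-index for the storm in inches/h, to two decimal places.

Only the 4 blocks with intensity above φ contribute runoff: 0.4, 0.4, 0.2, 0.2 in/h.
Σ(I−φ)·Δt = d  ⇒  (0.4+0.4+0.2+0.2 − 4φ)·1 = 0.72
φ = (1.200 − 0.72/1) / 4 = 0.12 in/h.

φ ≈ 0.12 in/h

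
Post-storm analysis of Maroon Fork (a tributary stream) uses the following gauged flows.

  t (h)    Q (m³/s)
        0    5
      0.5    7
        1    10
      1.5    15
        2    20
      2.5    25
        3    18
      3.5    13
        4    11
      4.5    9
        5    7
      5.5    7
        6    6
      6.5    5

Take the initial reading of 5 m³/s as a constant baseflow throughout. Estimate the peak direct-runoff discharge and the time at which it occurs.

Q_p = 20.0 m³/s at t = 2.5 h

Subtracting baseflow gives direct-runoff ordinates: 0.0, 2.0, 5.0, 10.0, 15.0, 20.0, 13.0, 8.0, 6.0, 4.0, 2.0, 2.0, 1.0, 0.0 m³/s.
The maximum is 20.0 m³/s, occurring at the reading for t = 2.5 h.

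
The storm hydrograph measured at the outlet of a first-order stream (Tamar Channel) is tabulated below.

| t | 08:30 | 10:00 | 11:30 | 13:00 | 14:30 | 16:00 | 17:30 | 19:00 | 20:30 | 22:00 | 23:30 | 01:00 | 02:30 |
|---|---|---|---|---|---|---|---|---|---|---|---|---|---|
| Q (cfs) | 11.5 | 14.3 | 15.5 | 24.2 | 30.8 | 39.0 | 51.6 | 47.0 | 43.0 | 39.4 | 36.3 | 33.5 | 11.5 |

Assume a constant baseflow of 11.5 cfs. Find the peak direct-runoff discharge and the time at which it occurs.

Subtracting baseflow gives direct-runoff ordinates: 0.0, 2.8, 4.0, 12.7, 19.3, 27.5, 40.1, 35.5, 31.5, 27.9, 24.8, 22.0, 0.0 cfs.
The maximum is 40.1 cfs, occurring at the reading for t = 17:30.

Q_p = 40.1 cfs at t = 17:30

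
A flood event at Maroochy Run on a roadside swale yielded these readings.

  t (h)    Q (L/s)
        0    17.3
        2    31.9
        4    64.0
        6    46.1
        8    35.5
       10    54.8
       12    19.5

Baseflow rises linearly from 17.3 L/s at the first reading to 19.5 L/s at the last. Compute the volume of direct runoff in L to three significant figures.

V ≈ 1.01 × 10^6 L

Direct-runoff ordinates (Q − Q_b): 0.00, 14.23, 45.97, 27.70, 16.73, 35.67, 0.00 L/s.
ΣQ_DR = 140.3 L/s.
With Δt = 2 h = 7200 s, V = ΣQ_DR · Δt = 140.3 × 7200 = 1.01 × 10^6 L.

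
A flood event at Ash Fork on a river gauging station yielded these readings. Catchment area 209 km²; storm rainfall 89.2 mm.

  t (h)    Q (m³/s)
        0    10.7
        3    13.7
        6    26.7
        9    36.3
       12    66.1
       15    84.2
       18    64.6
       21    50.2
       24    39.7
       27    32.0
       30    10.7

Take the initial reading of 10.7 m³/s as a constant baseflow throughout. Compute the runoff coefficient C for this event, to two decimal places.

C ≈ 0.18

ΣQ_DR = 317.2 m³/s; V = ΣQ_DR·Δt = 3.426 × 10^6 m³.
Runoff depth d = V / A = 16.39 mm.
C = d / P = 16.39 / 89.2 = 0.18.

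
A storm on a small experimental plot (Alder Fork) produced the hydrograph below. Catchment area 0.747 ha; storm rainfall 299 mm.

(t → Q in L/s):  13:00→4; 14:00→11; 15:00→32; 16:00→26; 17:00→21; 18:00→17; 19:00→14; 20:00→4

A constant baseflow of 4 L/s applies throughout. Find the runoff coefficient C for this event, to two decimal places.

ΣQ_DR = 97.00 L/s; V = ΣQ_DR·Δt = 3.492 × 10^5 L.
Runoff depth d = V / A = 46.75 mm.
C = d / P = 46.75 / 299 = 0.16.

C ≈ 0.16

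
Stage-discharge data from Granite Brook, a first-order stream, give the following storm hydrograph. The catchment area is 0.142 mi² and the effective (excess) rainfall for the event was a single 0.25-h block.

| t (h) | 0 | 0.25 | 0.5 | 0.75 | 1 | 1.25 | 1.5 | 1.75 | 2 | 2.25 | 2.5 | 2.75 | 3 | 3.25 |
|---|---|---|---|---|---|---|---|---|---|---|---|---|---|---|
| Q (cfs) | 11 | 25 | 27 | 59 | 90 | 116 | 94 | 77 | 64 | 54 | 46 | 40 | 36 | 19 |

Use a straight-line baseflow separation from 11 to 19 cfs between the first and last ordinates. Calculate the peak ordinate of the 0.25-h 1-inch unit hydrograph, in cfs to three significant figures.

Direct runoff: 0.00, 13.38, 14.77, 46.15, 76.54, 101.92, 79.31, 61.69, 48.08, 37.46, 28.85, 22.23, 17.62, 0.00 cfs; ΣQ_DR = 548.0 cfs, peak = 101.92 cfs.
Runoff depth d = ΣQ_DR·Δt / A = 548.0 × 900 / (0.142 mi²) = 1.495 in.
The 1-inch UH is the DRH scaled by (1 in)/d, so U_p = 101.92 × 1/1.495 = 68.2 cfs.

U_p ≈ 68.2 cfs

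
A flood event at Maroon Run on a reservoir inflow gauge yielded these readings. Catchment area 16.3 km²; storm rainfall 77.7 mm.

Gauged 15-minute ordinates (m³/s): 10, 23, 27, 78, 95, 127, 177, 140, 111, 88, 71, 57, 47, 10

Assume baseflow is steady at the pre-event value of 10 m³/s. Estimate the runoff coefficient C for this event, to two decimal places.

C ≈ 0.65

ΣQ_DR = 921.0 m³/s; V = ΣQ_DR·Δt = 8.289 × 10^5 m³.
Runoff depth d = V / A = 50.85 mm.
C = d / P = 50.85 / 77.7 = 0.65.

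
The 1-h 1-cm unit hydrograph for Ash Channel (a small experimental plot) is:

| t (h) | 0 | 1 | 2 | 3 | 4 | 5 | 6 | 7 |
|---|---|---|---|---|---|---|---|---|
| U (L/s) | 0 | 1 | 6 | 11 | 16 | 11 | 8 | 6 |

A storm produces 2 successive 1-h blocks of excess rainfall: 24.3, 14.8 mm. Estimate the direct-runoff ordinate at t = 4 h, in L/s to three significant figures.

By discrete convolution, Q_j = Σ (P_i / 10 mm) · U_{j−i}.
At t = 4 h (j=4): Q = (24.3/10)·16 + (14.8/10)·11 = 55.2 L/s.

Q ≈ 55.2 L/s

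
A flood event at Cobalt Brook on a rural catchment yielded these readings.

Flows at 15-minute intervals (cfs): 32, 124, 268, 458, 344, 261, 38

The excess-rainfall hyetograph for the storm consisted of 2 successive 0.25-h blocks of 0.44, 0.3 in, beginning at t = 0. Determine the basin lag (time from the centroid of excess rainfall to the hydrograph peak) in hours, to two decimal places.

t_L ≈ 0.52 h

Centroid of excess rainfall: t_c = Σ P_i·t̄_i / ΣP_i = 0.2264 h (block centres at 0.125, 0.375 h).
Hydrograph peak occurs at t = 0.75 h, so basin lag t_L = 0.75 − 0.2264 = 0.52 h.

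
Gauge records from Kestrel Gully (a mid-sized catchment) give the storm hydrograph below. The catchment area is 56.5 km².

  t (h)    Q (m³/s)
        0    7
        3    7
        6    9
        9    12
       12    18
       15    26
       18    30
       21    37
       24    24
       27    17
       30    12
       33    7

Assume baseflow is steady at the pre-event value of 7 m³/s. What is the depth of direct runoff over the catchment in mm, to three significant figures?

Direct runoff: 0.0, 0.0, 2.0, 5.0, 11.0, 19.0, 23.0, 30.0, 17.0, 10.0, 5.0, 0.0 m³/s; ΣQ_DR = 122.0 m³/s.
V = ΣQ_DR · Δt = 122.0 × 10800 s = 1.318 × 10^6 m³.
Over A = 56.5 km², depth = V / A = 23.3 mm.

d ≈ 23.3 mm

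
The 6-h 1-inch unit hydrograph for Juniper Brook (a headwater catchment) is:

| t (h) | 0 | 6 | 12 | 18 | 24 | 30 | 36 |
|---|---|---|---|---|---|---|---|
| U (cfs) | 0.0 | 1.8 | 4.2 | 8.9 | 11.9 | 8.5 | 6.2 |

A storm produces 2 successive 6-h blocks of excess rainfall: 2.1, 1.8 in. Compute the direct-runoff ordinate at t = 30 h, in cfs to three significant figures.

By discrete convolution, Q_j = Σ (P_i / 1 in) · U_{j−i}.
At t = 30 h (j=5): Q = (2.1/1)·8.5 + (1.8/1)·11.9 = 39.3 cfs.

Q ≈ 39.3 cfs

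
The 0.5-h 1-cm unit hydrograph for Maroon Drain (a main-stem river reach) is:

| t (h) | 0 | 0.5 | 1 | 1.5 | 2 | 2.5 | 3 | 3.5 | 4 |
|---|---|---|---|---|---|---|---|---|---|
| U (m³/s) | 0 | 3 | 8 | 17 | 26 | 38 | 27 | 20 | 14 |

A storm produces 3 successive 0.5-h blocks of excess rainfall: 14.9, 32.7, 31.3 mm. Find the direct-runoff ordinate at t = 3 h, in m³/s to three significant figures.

Q ≈ 246 m³/s

By discrete convolution, Q_j = Σ (P_i / 10 mm) · U_{j−i}.
At t = 3 h (j=6): Q = (14.9/10)·27 + (32.7/10)·38 + (31.3/10)·26 = 246 m³/s.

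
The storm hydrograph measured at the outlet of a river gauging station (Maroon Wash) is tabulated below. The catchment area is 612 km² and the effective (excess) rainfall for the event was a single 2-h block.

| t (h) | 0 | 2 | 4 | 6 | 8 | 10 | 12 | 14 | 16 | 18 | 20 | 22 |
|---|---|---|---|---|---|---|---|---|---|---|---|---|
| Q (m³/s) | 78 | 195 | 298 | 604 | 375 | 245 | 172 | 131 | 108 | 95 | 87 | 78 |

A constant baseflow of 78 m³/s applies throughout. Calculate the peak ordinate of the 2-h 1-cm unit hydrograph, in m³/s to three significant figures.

Direct runoff: 0.0, 117.0, 220.0, 526.0, 297.0, 167.0, 94.0, 53.0, 30.0, 17.0, 9.0, 0.0 m³/s; ΣQ_DR = 1530 m³/s, peak = 526.0 m³/s.
Runoff depth d = ΣQ_DR·Δt / A = 1530 × 7200 / (612 km²) = 18.00 mm.
The 1-cm UH is the DRH scaled by (10 mm)/d, so U_p = 526.0 × 10/18.00 = 292 m³/s.

U_p ≈ 292 m³/s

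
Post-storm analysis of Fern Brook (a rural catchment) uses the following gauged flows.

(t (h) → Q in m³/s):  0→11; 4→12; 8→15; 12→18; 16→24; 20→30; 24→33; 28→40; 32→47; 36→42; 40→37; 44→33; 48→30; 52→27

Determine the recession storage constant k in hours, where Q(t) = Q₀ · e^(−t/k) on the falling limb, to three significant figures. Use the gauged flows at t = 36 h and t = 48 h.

k ≈ 35.7 h

On the falling limb, Q drops from 42 to 30 m³/s between t = 36 h and t = 48 h (Δt = 12 h).
k = −Δt / ln(Q₂/Q₁) = −12 / ln(30/42) = 35.7 h.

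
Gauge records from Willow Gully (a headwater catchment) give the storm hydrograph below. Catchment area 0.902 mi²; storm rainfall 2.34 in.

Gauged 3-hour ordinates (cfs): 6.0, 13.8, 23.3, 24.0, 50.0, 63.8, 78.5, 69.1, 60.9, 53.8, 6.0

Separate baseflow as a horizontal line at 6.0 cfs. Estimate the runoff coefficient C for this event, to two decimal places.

ΣQ_DR = 383.2 cfs; V = ΣQ_DR·Δt = 4.139 × 10^6 ft³.
Runoff depth d = V / A = 1.975 in.
C = d / P = 1.975 / 2.34 = 0.84.

C ≈ 0.84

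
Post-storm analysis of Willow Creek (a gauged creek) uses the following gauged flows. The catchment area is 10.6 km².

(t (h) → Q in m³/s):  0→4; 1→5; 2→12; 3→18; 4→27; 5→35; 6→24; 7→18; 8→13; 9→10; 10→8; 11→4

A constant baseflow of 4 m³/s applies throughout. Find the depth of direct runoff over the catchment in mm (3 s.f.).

d ≈ 44.2 mm

Direct runoff: 0.0, 1.0, 8.0, 14.0, 23.0, 31.0, 20.0, 14.0, 9.0, 6.0, 4.0, 0.0 m³/s; ΣQ_DR = 130.0 m³/s.
V = ΣQ_DR · Δt = 130.0 × 3600 s = 4.680 × 10^5 m³.
Over A = 10.6 km², depth = V / A = 44.2 mm.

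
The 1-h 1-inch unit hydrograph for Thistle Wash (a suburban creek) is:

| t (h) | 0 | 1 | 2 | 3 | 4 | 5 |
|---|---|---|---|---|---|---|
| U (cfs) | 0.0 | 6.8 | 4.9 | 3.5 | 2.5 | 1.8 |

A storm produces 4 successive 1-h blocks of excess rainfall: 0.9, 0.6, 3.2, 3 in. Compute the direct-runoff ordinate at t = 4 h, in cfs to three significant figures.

Q ≈ 40.4 cfs

By discrete convolution, Q_j = Σ (P_i / 1 in) · U_{j−i}.
At t = 4 h (j=4): Q = (0.9/1)·2.5 + (0.6/1)·3.5 + (3.2/1)·4.9 + (3/1)·6.8 = 40.4 cfs.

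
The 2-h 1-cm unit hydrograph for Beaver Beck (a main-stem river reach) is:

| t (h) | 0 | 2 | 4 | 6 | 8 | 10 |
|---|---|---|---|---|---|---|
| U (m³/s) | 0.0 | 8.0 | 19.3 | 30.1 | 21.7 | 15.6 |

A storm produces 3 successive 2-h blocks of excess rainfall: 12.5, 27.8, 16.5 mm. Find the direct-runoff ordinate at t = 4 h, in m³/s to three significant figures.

Q ≈ 46.4 m³/s

By discrete convolution, Q_j = Σ (P_i / 10 mm) · U_{j−i}.
At t = 4 h (j=2): Q = (12.5/10)·19.3 + (27.8/10)·8.0 + (16.5/10)·0.0 = 46.4 m³/s.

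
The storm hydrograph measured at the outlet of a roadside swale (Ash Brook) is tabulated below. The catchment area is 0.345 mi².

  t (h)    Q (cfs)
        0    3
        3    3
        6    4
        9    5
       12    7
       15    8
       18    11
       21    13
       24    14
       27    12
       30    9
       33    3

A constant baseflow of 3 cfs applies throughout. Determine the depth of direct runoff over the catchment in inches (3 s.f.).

d ≈ 0.755 in

Direct runoff: 0.0, 0.0, 1.0, 2.0, 4.0, 5.0, 8.0, 10.0, 11.0, 9.0, 6.0, 0.0 cfs; ΣQ_DR = 56.00 cfs.
V = ΣQ_DR · Δt = 56.00 × 10800 s = 6.048 × 10^5 ft³.
Over A = 0.345 mi², depth = V / A = 0.755 in.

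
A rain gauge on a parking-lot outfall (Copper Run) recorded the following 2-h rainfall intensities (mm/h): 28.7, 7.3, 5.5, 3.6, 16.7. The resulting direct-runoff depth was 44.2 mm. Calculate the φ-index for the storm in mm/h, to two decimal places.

φ ≈ 11.65 mm/h

Only the 2 blocks with intensity above φ contribute runoff: 28.7, 16.7 mm/h.
Σ(I−φ)·Δt = d  ⇒  (28.7+16.7 − 2φ)·2 = 44.2
φ = (45.40 − 44.2/2) / 2 = 11.65 mm/h.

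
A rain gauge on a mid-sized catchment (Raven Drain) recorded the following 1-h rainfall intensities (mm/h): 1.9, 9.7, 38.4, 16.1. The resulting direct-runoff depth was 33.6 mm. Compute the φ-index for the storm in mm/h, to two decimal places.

φ ≈ 10.45 mm/h

Only the 2 blocks with intensity above φ contribute runoff: 38.4, 16.1 mm/h.
Σ(I−φ)·Δt = d  ⇒  (38.4+16.1 − 2φ)·1 = 33.6
φ = (54.50 − 33.6/1) / 2 = 10.45 mm/h.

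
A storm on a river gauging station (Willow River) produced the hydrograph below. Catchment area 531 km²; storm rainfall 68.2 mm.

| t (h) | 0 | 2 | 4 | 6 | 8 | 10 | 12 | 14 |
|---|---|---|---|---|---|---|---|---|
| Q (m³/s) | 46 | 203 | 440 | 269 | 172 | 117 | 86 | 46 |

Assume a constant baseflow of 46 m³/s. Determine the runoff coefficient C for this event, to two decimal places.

ΣQ_DR = 1011 m³/s; V = ΣQ_DR·Δt = 7.279 × 10^6 m³.
Runoff depth d = V / A = 13.71 mm.
C = d / P = 13.71 / 68.2 = 0.20.

C ≈ 0.20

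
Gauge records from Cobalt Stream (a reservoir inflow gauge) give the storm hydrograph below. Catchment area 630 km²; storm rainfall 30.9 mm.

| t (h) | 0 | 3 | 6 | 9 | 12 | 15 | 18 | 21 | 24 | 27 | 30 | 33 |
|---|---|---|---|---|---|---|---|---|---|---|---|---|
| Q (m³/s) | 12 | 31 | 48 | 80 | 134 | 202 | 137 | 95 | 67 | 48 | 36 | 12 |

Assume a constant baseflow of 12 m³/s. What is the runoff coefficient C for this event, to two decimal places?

C ≈ 0.42

ΣQ_DR = 758.0 m³/s; V = ΣQ_DR·Δt = 8.186 × 10^6 m³.
Runoff depth d = V / A = 12.99 mm.
C = d / P = 12.99 / 30.9 = 0.42.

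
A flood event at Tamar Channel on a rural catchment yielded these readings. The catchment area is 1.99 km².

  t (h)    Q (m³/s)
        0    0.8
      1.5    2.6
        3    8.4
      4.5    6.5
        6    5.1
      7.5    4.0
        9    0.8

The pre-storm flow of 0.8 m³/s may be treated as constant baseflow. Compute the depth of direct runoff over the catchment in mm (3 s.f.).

d ≈ 61.3 mm

Direct runoff: 0.0, 1.8, 7.6, 5.7, 4.3, 3.2, 0.0 m³/s; ΣQ_DR = 22.60 m³/s.
V = ΣQ_DR · Δt = 22.60 × 5400 s = 1.220 × 10^5 m³.
Over A = 1.99 km², depth = V / A = 61.3 mm.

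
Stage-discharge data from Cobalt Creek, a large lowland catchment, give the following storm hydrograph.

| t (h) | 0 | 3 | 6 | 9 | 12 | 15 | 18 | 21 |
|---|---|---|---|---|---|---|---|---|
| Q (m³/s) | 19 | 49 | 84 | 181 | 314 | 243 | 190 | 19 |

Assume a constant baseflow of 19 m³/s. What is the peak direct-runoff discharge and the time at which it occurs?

Subtracting baseflow gives direct-runoff ordinates: 0.0, 30.0, 65.0, 162.0, 295.0, 224.0, 171.0, 0.0 m³/s.
The maximum is 295.0 m³/s, occurring at the reading for t = 12 h.

Q_p = 295.0 m³/s at t = 12 h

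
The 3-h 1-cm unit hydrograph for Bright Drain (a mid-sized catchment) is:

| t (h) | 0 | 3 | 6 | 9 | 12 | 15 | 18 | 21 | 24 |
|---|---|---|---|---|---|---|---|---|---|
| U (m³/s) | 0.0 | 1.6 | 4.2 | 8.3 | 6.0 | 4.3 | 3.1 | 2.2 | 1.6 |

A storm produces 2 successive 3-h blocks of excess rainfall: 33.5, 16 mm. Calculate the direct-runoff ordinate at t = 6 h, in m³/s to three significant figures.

Q ≈ 16.6 m³/s

By discrete convolution, Q_j = Σ (P_i / 10 mm) · U_{j−i}.
At t = 6 h (j=2): Q = (33.5/10)·4.2 + (16/10)·1.6 = 16.6 m³/s.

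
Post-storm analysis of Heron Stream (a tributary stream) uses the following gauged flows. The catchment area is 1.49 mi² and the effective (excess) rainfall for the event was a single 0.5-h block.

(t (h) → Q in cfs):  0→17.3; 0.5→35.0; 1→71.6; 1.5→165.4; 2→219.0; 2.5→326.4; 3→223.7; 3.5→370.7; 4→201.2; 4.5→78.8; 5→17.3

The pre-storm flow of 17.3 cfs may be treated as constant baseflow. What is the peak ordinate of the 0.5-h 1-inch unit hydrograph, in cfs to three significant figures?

U_p ≈ 442 cfs

Direct runoff: 0.0, 17.7, 54.3, 148.1, 201.7, 309.1, 206.4, 353.4, 183.9, 61.5, 0.0 cfs; ΣQ_DR = 1536 cfs, peak = 353.4 cfs.
Runoff depth d = ΣQ_DR·Δt / A = 1536 × 1800 / (1.49 mi²) = 0.7988 in.
The 1-inch UH is the DRH scaled by (1 in)/d, so U_p = 353.4 × 1/0.7988 = 442 cfs.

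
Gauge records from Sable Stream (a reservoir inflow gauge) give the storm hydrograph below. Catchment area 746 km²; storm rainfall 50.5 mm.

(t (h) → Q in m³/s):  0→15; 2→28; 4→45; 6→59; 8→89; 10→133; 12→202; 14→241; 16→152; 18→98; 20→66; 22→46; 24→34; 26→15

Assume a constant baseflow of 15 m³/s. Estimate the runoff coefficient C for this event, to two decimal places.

ΣQ_DR = 1013 m³/s; V = ΣQ_DR·Δt = 7.294 × 10^6 m³.
Runoff depth d = V / A = 9.777 mm.
C = d / P = 9.777 / 50.5 = 0.19.

C ≈ 0.19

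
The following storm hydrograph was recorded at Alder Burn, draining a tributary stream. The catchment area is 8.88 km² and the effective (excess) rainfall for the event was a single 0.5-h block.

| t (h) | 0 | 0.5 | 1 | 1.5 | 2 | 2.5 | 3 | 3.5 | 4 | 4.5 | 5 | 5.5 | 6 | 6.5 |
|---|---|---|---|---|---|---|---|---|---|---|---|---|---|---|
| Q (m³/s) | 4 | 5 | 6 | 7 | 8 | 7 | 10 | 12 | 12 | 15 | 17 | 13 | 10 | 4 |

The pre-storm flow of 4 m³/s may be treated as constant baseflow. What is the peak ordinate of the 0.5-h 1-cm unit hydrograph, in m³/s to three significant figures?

Direct runoff: 0.0, 1.0, 2.0, 3.0, 4.0, 3.0, 6.0, 8.0, 8.0, 11.0, 13.0, 9.0, 6.0, 0.0 m³/s; ΣQ_DR = 74.00 m³/s, peak = 13.0 m³/s.
Runoff depth d = ΣQ_DR·Δt / A = 74.00 × 1800 / (8.88 km²) = 15.00 mm.
The 1-cm UH is the DRH scaled by (10 mm)/d, so U_p = 13.0 × 10/15.00 = 8.67 m³/s.

U_p ≈ 8.67 m³/s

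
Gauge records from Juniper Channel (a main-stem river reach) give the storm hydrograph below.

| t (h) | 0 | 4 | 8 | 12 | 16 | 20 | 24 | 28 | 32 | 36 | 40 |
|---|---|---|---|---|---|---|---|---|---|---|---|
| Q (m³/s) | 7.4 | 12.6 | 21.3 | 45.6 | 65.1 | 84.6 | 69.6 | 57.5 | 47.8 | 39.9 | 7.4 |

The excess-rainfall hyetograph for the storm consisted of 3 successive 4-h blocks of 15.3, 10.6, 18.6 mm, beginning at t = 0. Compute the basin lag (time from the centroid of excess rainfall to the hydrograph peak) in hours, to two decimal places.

t_L ≈ 13.70 h

Centroid of excess rainfall: t_c = Σ P_i·t̄_i / ΣP_i = 6.2966 h (block centres at 2, 6, 10 h).
Hydrograph peak occurs at t = 20 h, so basin lag t_L = 20 − 6.2966 = 13.70 h.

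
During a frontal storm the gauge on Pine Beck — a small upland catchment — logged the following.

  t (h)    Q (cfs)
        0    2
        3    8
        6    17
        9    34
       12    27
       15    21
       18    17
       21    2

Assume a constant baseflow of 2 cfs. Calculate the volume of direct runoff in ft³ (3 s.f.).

V ≈ 1.21 × 10^6 ft³

Direct-runoff ordinates (Q − Q_b): 0.0, 6.0, 15.0, 32.0, 25.0, 19.0, 15.0, 0.0 cfs.
ΣQ_DR = 112.0 cfs.
With Δt = 3 h = 10800 s, V = ΣQ_DR · Δt = 112.0 × 10800 = 1.21 × 10^6 ft³.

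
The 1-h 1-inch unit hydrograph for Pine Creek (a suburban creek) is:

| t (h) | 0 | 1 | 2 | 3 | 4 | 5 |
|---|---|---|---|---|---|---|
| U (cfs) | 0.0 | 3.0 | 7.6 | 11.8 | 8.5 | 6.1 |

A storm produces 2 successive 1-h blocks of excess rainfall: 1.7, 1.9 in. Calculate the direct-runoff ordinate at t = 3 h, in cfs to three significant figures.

Q ≈ 34.5 cfs

By discrete convolution, Q_j = Σ (P_i / 1 in) · U_{j−i}.
At t = 3 h (j=3): Q = (1.7/1)·11.8 + (1.9/1)·7.6 = 34.5 cfs.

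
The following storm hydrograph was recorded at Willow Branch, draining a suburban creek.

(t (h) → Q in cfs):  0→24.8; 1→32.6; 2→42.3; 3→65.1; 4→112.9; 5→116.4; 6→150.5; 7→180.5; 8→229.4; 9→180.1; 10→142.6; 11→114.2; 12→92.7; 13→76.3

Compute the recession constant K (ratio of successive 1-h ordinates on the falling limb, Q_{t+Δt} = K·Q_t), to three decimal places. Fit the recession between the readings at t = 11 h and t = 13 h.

Using the recession-limb readings at t = 11 h and t = 13 h: Q falls from 114.2 to 76.3 cfs over 2 intervals.
K = (Q₂/Q₁)^(1/2) = (76.3/114.2)^(1/2) = 0.817.

K ≈ 0.817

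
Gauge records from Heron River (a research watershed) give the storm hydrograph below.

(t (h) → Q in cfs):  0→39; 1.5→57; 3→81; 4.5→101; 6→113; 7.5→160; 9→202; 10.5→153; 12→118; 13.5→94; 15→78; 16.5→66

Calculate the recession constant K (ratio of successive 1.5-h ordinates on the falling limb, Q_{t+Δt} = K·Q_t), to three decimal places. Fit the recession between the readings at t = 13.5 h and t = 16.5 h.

Using the recession-limb readings at t = 13.5 h and t = 16.5 h: Q falls from 94 to 66 cfs over 2 intervals.
K = (Q₂/Q₁)^(1/2) = (66/94)^(1/2) = 0.838.

K ≈ 0.838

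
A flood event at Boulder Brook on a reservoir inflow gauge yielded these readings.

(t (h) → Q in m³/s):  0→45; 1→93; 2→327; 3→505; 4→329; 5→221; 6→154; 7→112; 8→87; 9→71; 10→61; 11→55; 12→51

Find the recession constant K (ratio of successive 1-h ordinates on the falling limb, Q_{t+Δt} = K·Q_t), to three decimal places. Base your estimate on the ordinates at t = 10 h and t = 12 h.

K ≈ 0.914

Using the recession-limb readings at t = 10 h and t = 12 h: Q falls from 61 to 51 m³/s over 2 intervals.
K = (Q₂/Q₁)^(1/2) = (51/61)^(1/2) = 0.914.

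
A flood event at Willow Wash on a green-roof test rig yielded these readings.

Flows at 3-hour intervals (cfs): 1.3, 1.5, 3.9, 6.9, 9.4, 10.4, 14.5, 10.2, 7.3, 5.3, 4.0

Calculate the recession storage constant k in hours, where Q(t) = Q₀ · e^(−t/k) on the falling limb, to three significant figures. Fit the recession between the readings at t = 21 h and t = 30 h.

On the falling limb, Q drops from 10.2 to 4.0 cfs between t = 21 h and t = 30 h (Δt = 9 h).
k = −Δt / ln(Q₂/Q₁) = −9 / ln(4.0/10.2) = 9.61 h.

k ≈ 9.61 h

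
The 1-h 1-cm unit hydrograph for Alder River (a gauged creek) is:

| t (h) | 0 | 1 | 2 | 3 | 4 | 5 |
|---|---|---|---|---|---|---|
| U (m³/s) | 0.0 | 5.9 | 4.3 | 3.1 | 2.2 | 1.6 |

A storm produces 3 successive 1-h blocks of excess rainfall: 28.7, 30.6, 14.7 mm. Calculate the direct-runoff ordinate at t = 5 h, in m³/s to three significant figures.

Q ≈ 15.9 m³/s

By discrete convolution, Q_j = Σ (P_i / 10 mm) · U_{j−i}.
At t = 5 h (j=5): Q = (28.7/10)·1.6 + (30.6/10)·2.2 + (14.7/10)·3.1 = 15.9 m³/s.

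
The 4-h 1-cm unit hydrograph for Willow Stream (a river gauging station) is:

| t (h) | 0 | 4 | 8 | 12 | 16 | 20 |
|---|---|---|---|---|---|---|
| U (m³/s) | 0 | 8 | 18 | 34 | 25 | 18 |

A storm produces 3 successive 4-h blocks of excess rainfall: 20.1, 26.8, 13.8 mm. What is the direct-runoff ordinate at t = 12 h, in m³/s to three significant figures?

By discrete convolution, Q_j = Σ (P_i / 10 mm) · U_{j−i}.
At t = 12 h (j=3): Q = (20.1/10)·34 + (26.8/10)·18 + (13.8/10)·8 = 128 m³/s.

Q ≈ 128 m³/s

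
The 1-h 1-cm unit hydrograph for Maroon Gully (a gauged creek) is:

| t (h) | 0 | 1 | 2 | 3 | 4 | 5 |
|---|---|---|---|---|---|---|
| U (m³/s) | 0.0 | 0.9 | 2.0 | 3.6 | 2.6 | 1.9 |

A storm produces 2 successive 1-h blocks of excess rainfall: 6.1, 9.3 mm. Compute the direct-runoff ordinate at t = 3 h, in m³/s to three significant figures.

By discrete convolution, Q_j = Σ (P_i / 10 mm) · U_{j−i}.
At t = 3 h (j=3): Q = (6.1/10)·3.6 + (9.3/10)·2.0 = 4.06 m³/s.

Q ≈ 4.06 m³/s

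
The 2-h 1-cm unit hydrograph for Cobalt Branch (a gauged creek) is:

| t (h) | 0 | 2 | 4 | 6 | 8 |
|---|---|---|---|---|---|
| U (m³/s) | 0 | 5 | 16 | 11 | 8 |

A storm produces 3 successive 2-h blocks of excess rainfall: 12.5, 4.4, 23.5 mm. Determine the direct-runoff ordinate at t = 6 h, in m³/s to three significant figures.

Q ≈ 32.5 m³/s

By discrete convolution, Q_j = Σ (P_i / 10 mm) · U_{j−i}.
At t = 6 h (j=3): Q = (12.5/10)·11 + (4.4/10)·16 + (23.5/10)·5 = 32.5 m³/s.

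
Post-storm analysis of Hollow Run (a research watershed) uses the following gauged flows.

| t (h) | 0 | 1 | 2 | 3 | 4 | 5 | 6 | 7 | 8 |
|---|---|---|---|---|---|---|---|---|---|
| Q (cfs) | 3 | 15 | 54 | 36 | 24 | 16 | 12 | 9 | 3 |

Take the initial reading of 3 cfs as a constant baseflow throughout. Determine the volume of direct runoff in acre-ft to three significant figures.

V ≈ 12.0 acre-ft

Direct-runoff ordinates (Q − Q_b): 0.0, 12.0, 51.0, 33.0, 21.0, 13.0, 9.0, 6.0, 0.0 cfs.
ΣQ_DR = 145.0 cfs.
With Δt = 1 h = 3600 s, V = ΣQ_DR · Δt = 145.0 × 3600 = 5.22 × 10^5 ft³ = 12.0 acre-ft.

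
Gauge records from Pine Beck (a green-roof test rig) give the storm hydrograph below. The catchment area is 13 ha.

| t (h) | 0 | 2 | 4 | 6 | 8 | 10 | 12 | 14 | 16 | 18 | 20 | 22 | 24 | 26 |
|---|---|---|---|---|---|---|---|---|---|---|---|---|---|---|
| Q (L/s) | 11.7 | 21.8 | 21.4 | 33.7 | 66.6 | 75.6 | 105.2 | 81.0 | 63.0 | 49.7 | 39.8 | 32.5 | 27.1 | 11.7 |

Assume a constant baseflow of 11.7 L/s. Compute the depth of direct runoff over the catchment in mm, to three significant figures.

d ≈ 26.4 mm

Direct runoff: 0.0, 10.1, 9.7, 22.0, 54.9, 63.9, 93.5, 69.3, 51.3, 38.0, 28.1, 20.8, 15.4, 0.0 L/s; ΣQ_DR = 477.0 L/s.
V = ΣQ_DR · Δt = 477.0 × 7200 s = 3.434 × 10^6 L.
Over A = 13 ha, depth = V / A = 26.4 mm.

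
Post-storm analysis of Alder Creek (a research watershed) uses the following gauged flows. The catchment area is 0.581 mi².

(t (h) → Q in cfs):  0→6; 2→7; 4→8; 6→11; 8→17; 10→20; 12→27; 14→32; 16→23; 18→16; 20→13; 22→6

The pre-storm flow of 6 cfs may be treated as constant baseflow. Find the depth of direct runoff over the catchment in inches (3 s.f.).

d ≈ 0.608 in

Direct runoff: 0.0, 1.0, 2.0, 5.0, 11.0, 14.0, 21.0, 26.0, 17.0, 10.0, 7.0, 0.0 cfs; ΣQ_DR = 114.0 cfs.
V = ΣQ_DR · Δt = 114.0 × 7200 s = 8.208 × 10^5 ft³.
Over A = 0.581 mi², depth = V / A = 0.608 in.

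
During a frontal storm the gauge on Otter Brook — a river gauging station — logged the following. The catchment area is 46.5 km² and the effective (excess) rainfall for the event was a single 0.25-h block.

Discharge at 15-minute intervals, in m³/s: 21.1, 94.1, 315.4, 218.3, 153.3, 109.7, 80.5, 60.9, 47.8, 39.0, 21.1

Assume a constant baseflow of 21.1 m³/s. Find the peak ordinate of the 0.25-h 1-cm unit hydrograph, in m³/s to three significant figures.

Direct runoff: 0.0, 73.0, 294.3, 197.2, 132.2, 88.6, 59.4, 39.8, 26.7, 17.9, 0.0 m³/s; ΣQ_DR = 929.1 m³/s, peak = 294.3 m³/s.
Runoff depth d = ΣQ_DR·Δt / A = 929.1 × 900 / (46.5 km²) = 17.98 mm.
The 1-cm UH is the DRH scaled by (10 mm)/d, so U_p = 294.3 × 10/17.98 = 164 m³/s.

U_p ≈ 164 m³/s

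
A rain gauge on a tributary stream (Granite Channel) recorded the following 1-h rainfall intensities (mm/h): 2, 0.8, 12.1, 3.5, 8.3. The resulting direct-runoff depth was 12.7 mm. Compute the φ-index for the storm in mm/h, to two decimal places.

φ ≈ 3.85 mm/h

Only the 2 blocks with intensity above φ contribute runoff: 12.1, 8.3 mm/h.
Σ(I−φ)·Δt = d  ⇒  (12.1+8.3 − 2φ)·1 = 12.7
φ = (20.40 − 12.7/1) / 2 = 3.85 mm/h.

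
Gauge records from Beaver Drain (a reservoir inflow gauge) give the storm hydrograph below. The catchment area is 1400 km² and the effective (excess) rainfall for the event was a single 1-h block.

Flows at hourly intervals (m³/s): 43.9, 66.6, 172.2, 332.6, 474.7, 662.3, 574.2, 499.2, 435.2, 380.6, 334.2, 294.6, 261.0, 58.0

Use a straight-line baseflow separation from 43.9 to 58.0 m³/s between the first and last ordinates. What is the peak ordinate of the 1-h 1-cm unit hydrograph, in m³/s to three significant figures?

U_p ≈ 615 m³/s

Direct runoff: 0.00, 21.62, 126.13, 285.45, 426.46, 612.98, 523.79, 447.71, 382.62, 326.94, 279.45, 238.77, 204.08, 0.00 m³/s; ΣQ_DR = 3876 m³/s, peak = 612.98 m³/s.
Runoff depth d = ΣQ_DR·Δt / A = 3876 × 3600 / (1400 km²) = 9.967 mm.
The 1-cm UH is the DRH scaled by (10 mm)/d, so U_p = 612.98 × 10/9.967 = 615 m³/s.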